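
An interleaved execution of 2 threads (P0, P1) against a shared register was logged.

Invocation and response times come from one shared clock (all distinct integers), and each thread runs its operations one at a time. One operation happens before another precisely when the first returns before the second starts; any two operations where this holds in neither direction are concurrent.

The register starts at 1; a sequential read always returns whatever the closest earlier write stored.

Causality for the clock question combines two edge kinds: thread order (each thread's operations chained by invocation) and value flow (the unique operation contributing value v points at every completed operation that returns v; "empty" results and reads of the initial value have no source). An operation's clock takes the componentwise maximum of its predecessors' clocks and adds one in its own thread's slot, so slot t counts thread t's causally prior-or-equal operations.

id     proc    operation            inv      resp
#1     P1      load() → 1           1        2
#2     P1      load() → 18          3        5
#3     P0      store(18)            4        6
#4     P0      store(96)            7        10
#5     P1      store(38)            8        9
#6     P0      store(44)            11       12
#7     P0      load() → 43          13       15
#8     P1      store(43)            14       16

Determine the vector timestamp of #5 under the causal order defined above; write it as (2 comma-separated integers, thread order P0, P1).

(1, 3)

root op #1, invoked 1: fresh clock plus P1's own tick → (0, 1)
root op #3, invoked 4: fresh clock plus P0's own tick → (1, 0)
merge at #4 (invoked 7): VC(#3)=(1, 0), own-thread bump on P0 → (2, 0)
merge at #2 (invoked 3): VC(#1)=(0, 1), VC(#3)=(1, 0), own-thread bump on P1 → (1, 2)
merge at #6 (invoked 11): VC(#4)=(2, 0), own-thread bump on P0 → (3, 0)
merge at #5 (invoked 8): VC(#2)=(1, 2), own-thread bump on P1 → (1, 3)
merge at #8 (invoked 14): VC(#5)=(1, 3), own-thread bump on P1 → (1, 4)
merge at #7 (invoked 13): VC(#6)=(3, 0), VC(#8)=(1, 4), own-thread bump on P0 → (4, 4)
target: VC(#5) = (1, 3)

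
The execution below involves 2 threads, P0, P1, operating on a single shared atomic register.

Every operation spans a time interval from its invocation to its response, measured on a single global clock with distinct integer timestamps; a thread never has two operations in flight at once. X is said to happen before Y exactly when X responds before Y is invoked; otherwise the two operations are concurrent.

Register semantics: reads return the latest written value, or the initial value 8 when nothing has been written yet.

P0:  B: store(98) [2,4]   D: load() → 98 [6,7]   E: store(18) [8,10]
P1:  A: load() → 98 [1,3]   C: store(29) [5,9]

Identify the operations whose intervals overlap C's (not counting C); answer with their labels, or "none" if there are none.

C spans [5,9]: anything still running between times 5 and 9 counts as concurrent
A [1,3]: before
B [2,4]: before
D [6,7]: concurrent
E [8,10]: concurrent

D, E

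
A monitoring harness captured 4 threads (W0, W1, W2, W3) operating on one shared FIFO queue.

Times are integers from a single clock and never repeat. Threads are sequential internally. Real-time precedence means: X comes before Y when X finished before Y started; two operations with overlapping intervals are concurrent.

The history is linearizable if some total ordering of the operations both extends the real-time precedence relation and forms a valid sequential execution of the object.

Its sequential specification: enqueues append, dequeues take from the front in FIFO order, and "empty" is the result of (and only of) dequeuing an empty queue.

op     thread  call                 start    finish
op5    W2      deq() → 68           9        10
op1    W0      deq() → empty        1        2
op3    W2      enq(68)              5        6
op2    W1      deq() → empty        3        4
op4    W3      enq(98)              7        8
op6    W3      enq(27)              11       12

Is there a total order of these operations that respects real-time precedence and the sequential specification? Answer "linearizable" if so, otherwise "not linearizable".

witness order: op1, op2, op3, op4, op5, op6
after step 1 (op1 deq() → empty): queue <>
after step 2 (op2 deq() → empty): queue <>
after step 3 (op3 enq(68)): queue <68>
after step 4 (op4 enq(98)): queue <68,98>
after step 5 (op5 deq() → 68): queue <98>
after step 6 (op6 enq(27)): queue <98,27>

linearizable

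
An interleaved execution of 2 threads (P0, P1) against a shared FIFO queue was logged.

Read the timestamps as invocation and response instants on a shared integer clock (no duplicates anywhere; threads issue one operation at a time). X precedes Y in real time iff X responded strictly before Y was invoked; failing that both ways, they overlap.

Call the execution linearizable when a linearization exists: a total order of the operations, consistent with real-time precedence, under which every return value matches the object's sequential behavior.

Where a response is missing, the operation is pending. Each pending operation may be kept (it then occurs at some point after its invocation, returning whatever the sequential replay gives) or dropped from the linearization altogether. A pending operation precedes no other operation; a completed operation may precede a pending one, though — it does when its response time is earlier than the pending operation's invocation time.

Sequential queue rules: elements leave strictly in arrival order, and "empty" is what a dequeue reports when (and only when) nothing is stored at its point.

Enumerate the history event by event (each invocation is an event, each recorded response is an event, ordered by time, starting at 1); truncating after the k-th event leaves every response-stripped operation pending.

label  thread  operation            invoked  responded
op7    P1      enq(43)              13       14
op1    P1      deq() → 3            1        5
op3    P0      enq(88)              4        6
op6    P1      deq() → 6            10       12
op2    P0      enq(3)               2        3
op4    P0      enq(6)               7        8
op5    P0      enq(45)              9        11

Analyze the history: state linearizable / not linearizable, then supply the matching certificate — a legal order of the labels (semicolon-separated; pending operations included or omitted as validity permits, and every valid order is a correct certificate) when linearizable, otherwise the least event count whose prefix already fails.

prefix check: 1..11 passes, 1..12 fails once op6's time-12 response joins
real-time-consistent orders of the 6 completed operations: 6 — all fail the FIFO queue replay
one such order, op1, op2, op3, op4, op5, op6, breaks at step 1 where op1 deq() → 3 is illegal
one such order, op1, op2, op3, op4, op6, op5, breaks at step 1 where op1 deq() → 3 is illegal

not linearizable — minimal violating prefix: 12 events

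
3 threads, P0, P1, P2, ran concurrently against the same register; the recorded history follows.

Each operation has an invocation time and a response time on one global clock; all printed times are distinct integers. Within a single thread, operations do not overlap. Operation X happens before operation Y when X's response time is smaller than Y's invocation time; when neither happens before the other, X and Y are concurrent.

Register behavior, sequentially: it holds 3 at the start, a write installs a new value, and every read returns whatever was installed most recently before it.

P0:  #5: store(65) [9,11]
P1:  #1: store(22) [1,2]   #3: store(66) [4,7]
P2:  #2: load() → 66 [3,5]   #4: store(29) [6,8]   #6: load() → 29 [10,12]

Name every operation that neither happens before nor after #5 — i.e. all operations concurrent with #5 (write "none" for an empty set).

concurrent with #5 ([9,11]): every op whose interval crosses 9..11
#1 [1,2]: before
#2 [3,5]: before
#3 [4,7]: before
#4 [6,8]: before
#6 [10,12]: concurrent

#6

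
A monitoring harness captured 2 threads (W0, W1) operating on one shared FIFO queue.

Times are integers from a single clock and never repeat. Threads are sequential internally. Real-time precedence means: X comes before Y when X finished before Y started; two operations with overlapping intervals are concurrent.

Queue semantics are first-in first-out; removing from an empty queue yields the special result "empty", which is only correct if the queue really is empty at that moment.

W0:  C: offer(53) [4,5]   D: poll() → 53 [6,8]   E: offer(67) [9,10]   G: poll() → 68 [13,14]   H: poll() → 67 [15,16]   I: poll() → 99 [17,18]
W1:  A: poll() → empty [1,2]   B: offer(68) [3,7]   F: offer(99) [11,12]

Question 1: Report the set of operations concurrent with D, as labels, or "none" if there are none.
Answer: B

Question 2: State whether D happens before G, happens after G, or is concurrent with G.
Answer: before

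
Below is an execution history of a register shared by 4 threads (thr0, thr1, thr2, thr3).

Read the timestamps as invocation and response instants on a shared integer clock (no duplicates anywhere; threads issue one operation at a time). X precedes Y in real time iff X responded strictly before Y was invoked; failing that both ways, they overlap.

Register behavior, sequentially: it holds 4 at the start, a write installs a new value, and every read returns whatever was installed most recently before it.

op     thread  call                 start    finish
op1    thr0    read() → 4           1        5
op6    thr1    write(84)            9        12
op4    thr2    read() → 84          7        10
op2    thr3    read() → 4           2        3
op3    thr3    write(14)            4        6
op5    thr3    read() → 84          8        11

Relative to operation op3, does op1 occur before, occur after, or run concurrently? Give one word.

op1 spans [1,5], op3 spans [4,6]
the intervals overlap in both directions

concurrent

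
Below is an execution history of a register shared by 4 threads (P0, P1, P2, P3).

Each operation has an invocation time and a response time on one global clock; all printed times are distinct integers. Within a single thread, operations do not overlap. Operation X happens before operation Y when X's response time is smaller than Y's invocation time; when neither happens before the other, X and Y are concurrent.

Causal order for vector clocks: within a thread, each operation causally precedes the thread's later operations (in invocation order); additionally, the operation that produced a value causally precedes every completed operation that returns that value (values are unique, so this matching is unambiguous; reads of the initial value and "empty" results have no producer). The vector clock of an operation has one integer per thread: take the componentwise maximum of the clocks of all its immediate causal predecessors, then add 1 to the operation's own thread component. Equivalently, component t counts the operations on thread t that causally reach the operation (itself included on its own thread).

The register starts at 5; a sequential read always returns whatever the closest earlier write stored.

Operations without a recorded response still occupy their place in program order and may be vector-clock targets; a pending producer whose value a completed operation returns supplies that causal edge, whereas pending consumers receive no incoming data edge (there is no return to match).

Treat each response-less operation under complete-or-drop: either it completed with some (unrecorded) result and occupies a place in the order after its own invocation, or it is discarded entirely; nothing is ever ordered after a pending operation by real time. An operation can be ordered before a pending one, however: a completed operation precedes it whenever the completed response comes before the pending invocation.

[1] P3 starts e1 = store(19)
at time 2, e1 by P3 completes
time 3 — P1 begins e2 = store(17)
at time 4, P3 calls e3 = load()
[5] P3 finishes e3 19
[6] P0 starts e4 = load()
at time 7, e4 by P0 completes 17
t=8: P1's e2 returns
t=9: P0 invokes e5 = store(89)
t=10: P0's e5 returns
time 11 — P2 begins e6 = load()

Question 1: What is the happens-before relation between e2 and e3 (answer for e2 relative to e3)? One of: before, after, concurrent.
e2 spans [3,8], e3 spans [4,5]
the intervals overlap in both directions

concurrent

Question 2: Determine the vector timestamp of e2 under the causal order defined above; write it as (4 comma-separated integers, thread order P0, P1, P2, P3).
VC(e1, invoked at 1): no causal predecessors; +1 on P3 → (0, 0, 0, 1)
VC(e6, invoked at 11): no causal predecessors; +1 on P2 → (0, 0, 1, 0)
VC(e2, invoked at 3): no causal predecessors; +1 on P1 → (0, 1, 0, 0)
from VC(e1)=(0, 0, 0, 1), e3 (invoked 4) maxes components and bumps P3 → (0, 0, 0, 2)
from VC(e2)=(0, 1, 0, 0), e4 (invoked 6) maxes components and bumps P0 → (1, 1, 0, 0)
from VC(e4)=(1, 1, 0, 0), e5 (invoked 9) maxes components and bumps P0 → (2, 1, 0, 0)
target: VC(e2) = (0, 1, 0, 0)

(0, 1, 0, 0)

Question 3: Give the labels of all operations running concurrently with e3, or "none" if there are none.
overlap test against e3 [4,5]: concurrent iff the interval meets 4..5
e1 [1,2]: before
e2 [3,8]: concurrent
e4 [6,7]: after
e5 [9,10]: after
e6 [11,…): after

e2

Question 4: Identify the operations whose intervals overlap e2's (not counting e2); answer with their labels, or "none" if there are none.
e2 runs from 3 to 8; window-overlapping ops are concurrent
e1 [1,2]: before
e3 [4,5]: concurrent
e4 [6,7]: concurrent
e5 [9,10]: after
e6 [11,…): after

e3, e4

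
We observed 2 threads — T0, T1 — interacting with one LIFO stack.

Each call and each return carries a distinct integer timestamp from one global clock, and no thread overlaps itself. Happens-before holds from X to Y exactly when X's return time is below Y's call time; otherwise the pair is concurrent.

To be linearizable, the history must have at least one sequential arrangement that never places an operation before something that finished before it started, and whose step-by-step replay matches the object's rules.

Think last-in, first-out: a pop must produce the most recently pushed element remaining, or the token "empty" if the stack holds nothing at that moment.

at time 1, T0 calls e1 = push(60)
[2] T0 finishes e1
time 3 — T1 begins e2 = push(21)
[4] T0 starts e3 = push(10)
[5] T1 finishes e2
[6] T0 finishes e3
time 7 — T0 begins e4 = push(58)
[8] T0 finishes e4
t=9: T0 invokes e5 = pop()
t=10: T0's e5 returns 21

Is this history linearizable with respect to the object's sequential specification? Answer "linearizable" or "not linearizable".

through event 9 a valid linearization exists; event 10 (e5 responding at time 10) ends that
real-time-consistent orders of the 5 completed operations: 2 — all fail the LIFO stack replay
sample order e1, e2, e3, e4, e5 stalls at step 5 — e5 pop() → 21 has no legal effect
sample order e1, e3, e2, e4, e5 stalls at step 5 — e5 pop() → 21 has no legal effect

not linearizable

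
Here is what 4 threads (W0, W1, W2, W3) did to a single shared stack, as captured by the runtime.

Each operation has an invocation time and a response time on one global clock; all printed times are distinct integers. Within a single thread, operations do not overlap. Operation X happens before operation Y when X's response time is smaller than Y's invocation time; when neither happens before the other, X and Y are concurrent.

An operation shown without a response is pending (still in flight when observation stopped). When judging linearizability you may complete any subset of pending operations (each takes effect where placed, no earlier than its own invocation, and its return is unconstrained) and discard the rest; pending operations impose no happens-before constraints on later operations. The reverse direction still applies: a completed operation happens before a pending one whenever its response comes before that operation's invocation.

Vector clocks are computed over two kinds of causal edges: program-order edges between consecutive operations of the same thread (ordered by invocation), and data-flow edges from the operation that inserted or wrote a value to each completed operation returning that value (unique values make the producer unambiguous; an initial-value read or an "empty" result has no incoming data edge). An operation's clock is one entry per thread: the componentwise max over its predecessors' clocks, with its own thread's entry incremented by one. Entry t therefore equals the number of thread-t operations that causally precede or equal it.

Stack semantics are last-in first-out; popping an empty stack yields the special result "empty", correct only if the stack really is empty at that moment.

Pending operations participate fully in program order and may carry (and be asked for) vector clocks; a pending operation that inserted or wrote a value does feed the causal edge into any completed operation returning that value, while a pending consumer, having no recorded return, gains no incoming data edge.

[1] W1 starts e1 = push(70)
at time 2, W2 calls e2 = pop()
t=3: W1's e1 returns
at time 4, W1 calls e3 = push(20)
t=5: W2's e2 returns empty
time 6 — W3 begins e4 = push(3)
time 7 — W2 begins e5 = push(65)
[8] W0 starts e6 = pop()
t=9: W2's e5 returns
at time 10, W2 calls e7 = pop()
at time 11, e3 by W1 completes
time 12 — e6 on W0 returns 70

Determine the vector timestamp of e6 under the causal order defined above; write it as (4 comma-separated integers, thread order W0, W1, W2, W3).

e4, invoked 6, has no incoming edges; only W3's bump applies → (0, 0, 0, 1)
e2, invoked 2, has no incoming edges; only W2's bump applies → (0, 0, 1, 0)
e1, invoked 1, has no incoming edges; only W1's bump applies → (0, 1, 0, 0)
VC(e5, invoked at 7): max of VC(e2)=(0, 0, 1, 0), then +1 on thread W2 → (0, 0, 2, 0)
VC(e3, invoked at 4): max of VC(e1)=(0, 1, 0, 0), then +1 on thread W1 → (0, 2, 0, 0)
VC(e6, invoked at 8): max of VC(e1)=(0, 1, 0, 0), then +1 on thread W0 → (1, 1, 0, 0)
VC(e7, invoked at 10): max of VC(e5)=(0, 0, 2, 0), then +1 on thread W2 → (0, 0, 3, 0)
target: VC(e6) = (1, 1, 0, 0)

(1, 1, 0, 0)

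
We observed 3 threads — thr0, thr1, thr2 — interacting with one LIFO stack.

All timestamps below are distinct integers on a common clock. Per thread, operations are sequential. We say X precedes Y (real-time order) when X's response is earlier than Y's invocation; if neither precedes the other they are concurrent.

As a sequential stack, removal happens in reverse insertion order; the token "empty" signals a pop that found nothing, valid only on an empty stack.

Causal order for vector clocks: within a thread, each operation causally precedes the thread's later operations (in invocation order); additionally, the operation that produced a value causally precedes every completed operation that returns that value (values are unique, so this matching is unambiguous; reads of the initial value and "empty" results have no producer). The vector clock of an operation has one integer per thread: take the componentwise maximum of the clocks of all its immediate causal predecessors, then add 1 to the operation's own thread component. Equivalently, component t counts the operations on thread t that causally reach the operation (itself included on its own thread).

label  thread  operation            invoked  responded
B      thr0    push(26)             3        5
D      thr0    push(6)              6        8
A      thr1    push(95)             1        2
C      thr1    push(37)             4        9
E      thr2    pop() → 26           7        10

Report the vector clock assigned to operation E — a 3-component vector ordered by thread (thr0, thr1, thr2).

(1, 0, 1)

A (invocation 1): nothing precedes it; thr1's component alone gives (0, 1, 0)
B (invocation 3): nothing precedes it; thr0's component alone gives (1, 0, 0)
VC(C, invoked at 4): max of VC(A)=(0, 1, 0), then +1 on thread thr1 → (0, 2, 0)
VC(E, invoked at 7): max of VC(B)=(1, 0, 0), then +1 on thread thr2 → (1, 0, 1)
VC(D, invoked at 6): max of VC(B)=(1, 0, 0), then +1 on thread thr0 → (2, 0, 0)
target: VC(E) = (1, 0, 1)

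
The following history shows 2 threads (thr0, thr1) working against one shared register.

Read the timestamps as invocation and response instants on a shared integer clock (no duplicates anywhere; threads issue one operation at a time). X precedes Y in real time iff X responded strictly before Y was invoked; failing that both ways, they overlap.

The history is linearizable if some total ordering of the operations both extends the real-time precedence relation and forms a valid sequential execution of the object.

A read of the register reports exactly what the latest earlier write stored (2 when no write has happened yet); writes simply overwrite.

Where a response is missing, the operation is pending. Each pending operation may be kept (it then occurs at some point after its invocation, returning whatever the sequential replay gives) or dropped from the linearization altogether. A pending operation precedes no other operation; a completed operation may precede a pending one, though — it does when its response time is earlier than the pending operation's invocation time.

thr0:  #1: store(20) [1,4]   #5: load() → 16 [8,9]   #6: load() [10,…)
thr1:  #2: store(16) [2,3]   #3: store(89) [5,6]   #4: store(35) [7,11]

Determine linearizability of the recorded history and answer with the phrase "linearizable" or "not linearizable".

not linearizable

cut after 8 events: linearizable; cut after 9 events (#5 responds, time 9): not linearizable
all 2 real-time-respecting orders fail — 4 completed register operations, no legal replay
no escape via the 1 pending operation (#4): every completion choice fails
sample order #1, #2, #3, #5 (pending dropped) stalls at step 4 — #5 load() → 16 has no legal effect
sample order #2, #1, #3, #5 (pending dropped) stalls at step 4 — #5 load() → 16 has no legal effect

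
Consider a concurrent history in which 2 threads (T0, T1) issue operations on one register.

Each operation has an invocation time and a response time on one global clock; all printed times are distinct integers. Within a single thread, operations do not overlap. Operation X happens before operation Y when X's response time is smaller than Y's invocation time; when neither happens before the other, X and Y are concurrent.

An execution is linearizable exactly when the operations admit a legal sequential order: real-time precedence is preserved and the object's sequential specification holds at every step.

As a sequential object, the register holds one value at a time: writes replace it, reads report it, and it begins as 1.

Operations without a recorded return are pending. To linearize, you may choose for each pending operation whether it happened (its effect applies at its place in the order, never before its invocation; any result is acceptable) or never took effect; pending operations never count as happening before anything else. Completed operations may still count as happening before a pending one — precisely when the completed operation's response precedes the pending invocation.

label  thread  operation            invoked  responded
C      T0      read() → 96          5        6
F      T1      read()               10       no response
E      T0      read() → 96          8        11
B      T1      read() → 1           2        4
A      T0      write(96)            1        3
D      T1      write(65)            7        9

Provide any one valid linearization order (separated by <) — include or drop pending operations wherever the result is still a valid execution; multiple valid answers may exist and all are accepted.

1. B read() → 1, leaving value 1
2. A write(96), leaving value 96
3. C read() → 96, leaving value 96
4. E read() → 96, leaving value 96
5. D write(65), leaving value 65

B < A < C < E < D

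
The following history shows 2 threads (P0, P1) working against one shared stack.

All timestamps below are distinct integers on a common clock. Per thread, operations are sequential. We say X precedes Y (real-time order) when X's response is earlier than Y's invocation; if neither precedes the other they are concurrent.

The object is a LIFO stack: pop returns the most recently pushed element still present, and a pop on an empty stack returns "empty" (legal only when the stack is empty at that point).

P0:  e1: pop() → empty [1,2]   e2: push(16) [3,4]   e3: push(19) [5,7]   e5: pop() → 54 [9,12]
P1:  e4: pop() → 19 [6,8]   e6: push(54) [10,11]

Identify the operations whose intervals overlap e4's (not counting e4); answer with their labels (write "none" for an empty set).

e4 spans [6,8]; an op avoiding the whole window 6..8 is ordered, any other is concurrent
e1 [1,2]: before
e2 [3,4]: before
e3 [5,7]: concurrent
e5 [9,12]: after
e6 [10,11]: after

e3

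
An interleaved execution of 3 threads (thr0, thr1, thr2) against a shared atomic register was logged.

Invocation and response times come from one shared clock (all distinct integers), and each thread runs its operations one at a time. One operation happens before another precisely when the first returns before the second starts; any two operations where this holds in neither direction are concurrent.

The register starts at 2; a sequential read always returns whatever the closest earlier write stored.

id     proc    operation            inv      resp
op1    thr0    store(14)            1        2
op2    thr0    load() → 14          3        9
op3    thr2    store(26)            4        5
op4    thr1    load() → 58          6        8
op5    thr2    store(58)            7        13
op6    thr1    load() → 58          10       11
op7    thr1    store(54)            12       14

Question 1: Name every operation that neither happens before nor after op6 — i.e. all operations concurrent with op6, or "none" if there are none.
concurrent with op6 ([10,11]): every op whose interval crosses 10..11
op1 [1,2]: before
op2 [3,9]: before
op3 [4,5]: before
op4 [6,8]: before
op5 [7,13]: concurrent
op7 [12,14]: after

op5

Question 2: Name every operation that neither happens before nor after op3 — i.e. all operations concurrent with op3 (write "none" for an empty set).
op3 spans [4,5]: anything still running between times 4 and 5 counts as concurrent
op1 [1,2]: before
op2 [3,9]: concurrent
op4 [6,8]: after
op5 [7,13]: after
op6 [10,11]: after
op7 [12,14]: after

op2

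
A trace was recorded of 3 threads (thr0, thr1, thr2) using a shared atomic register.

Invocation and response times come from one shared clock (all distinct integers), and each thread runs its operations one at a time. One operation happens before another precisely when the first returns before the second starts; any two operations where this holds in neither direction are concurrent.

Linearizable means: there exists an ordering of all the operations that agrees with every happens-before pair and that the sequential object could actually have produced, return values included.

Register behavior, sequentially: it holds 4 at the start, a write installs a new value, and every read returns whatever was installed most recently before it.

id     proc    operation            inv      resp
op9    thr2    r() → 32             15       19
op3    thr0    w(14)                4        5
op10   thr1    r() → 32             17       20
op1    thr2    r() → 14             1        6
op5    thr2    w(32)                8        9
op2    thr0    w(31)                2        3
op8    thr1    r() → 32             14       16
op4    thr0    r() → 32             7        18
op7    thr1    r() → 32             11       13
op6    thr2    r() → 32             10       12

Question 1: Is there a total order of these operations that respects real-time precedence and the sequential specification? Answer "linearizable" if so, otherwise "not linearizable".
one valid linearization: op2, op3, op1, op5, op4, op6, op7, op8, op9, op10
1. op2 w(31), leaving value 31
2. op3 w(14), leaving value 14
3. op1 r() → 14, leaving value 14
4. op5 w(32), leaving value 32
5. op4 r() → 32, leaving value 32
6. op6 r() → 32, leaving value 32
7. op7 r() → 32, leaving value 32
8. op8 r() → 32, leaving value 32
9. op9 r() → 32, leaving value 32
10. op10 r() → 32, leaving value 32

linearizable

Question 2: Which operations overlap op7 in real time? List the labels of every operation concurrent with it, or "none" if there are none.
Answer: op4, op6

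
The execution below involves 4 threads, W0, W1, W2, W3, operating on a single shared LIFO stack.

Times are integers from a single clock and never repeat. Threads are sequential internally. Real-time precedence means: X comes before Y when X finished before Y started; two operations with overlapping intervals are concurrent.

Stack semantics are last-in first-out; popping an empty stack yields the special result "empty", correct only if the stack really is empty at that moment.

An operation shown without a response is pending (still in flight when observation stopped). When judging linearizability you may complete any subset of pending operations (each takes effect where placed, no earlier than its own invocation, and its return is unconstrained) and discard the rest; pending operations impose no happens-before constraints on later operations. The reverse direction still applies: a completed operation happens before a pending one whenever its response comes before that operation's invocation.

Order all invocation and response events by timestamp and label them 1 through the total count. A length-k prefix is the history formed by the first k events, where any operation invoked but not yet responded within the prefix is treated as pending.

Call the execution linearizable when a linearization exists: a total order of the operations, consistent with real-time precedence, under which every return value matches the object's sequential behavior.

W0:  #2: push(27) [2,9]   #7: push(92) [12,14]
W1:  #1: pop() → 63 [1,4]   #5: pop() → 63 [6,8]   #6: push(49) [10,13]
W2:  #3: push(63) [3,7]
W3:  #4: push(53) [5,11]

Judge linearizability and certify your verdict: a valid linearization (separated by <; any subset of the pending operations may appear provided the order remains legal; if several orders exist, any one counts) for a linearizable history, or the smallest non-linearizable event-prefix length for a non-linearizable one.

not linearizable — minimal violating prefix: 8 events

the violation lands at event 8, #5's response at time 8: events 1..7 linearize, events 1..8 do not
real-time-consistent orders of the 3 completed operations: 3 — all fail the LIFO stack replay
including or dropping the 2 pending operations (#2, #4) in any combination fails
e.g. #1, #3, #5 (pending dropped): illegal at step 1, since #1 pop() → 63 cannot apply there
e.g. #1, #5, #3 (pending dropped): illegal at step 1, since #1 pop() → 63 cannot apply there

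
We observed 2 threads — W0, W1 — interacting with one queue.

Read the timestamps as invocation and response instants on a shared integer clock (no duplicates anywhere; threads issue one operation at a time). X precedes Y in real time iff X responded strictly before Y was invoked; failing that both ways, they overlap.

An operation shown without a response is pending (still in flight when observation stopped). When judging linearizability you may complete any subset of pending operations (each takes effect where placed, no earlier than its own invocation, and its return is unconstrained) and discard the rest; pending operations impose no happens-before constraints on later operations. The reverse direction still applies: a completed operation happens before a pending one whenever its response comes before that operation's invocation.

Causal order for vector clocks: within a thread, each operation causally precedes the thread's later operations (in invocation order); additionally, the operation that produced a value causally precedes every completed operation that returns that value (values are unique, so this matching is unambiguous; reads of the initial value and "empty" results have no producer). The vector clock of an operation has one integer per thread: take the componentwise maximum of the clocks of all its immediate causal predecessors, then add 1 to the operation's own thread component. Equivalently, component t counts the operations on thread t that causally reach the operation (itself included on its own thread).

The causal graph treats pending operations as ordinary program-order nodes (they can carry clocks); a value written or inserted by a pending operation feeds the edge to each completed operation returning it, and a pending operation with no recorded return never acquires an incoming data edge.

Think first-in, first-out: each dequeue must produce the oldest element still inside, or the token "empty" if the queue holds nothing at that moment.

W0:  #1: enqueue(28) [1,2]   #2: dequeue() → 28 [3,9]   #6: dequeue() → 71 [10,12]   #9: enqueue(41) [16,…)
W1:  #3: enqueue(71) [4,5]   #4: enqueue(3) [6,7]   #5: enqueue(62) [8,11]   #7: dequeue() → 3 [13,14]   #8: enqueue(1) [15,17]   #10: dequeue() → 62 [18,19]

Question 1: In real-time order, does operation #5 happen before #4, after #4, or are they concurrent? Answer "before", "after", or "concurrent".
after

#5 spans [8,11], #4 spans [6,7]
resp(#4)=7 < inv(#5)=8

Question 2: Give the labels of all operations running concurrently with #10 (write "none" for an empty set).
#9

#10 spans [18,19]: anything still running between times 18 and 19 counts as concurrent
#1 [1,2]: before
#2 [3,9]: before
#3 [4,5]: before
#4 [6,7]: before
#5 [8,11]: before
#6 [10,12]: before
#7 [13,14]: before
#8 [15,17]: before
#9 [16,…): concurrent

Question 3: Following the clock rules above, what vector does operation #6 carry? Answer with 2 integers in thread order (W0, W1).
(3, 1)

no predecessors for #3 (invoked 4): W1 increments from zero → (0, 1)
no predecessors for #1 (invoked 1): W0 increments from zero → (1, 0)
merge at #4 (invoked 6): VC(#3)=(0, 1), own-thread bump on W1 → (0, 2)
merge at #2 (invoked 3): VC(#1)=(1, 0), own-thread bump on W0 → (2, 0)
merge at #5 (invoked 8): VC(#4)=(0, 2), own-thread bump on W1 → (0, 3)
merge at #7 (invoked 13): VC(#4)=(0, 2), VC(#5)=(0, 3), own-thread bump on W1 → (0, 4)
merge at #6 (invoked 10): VC(#2)=(2, 0), VC(#3)=(0, 1), own-thread bump on W0 → (3, 1)
merge at #8 (invoked 15): VC(#7)=(0, 4), own-thread bump on W1 → (0, 5)
merge at #9 (invoked 16): VC(#6)=(3, 1), own-thread bump on W0 → (4, 1)
merge at #10 (invoked 18): VC(#5)=(0, 3), VC(#8)=(0, 5), own-thread bump on W1 → (0, 6)
target: VC(#6) = (3, 1)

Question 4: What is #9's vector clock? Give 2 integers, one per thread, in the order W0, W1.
(4, 1)

invoked at 4, #3 has no predecessors; its own W1 bump gives (0, 1)
invoked at 1, #1 has no predecessors; its own W0 bump gives (1, 0)
from VC(#3)=(0, 1), #4 (invoked 6) maxes components and bumps W1 → (0, 2)
from VC(#1)=(1, 0), #2 (invoked 3) maxes components and bumps W0 → (2, 0)
from VC(#4)=(0, 2), #5 (invoked 8) maxes components and bumps W1 → (0, 3)
from VC(#4)=(0, 2), VC(#5)=(0, 3), #7 (invoked 13) maxes components and bumps W1 → (0, 4)
from VC(#2)=(2, 0), VC(#3)=(0, 1), #6 (invoked 10) maxes components and bumps W0 → (3, 1)
from VC(#7)=(0, 4), #8 (invoked 15) maxes components and bumps W1 → (0, 5)
from VC(#6)=(3, 1), #9 (invoked 16) maxes components and bumps W0 → (4, 1)
from VC(#5)=(0, 3), VC(#8)=(0, 5), #10 (invoked 18) maxes components and bumps W1 → (0, 6)
target: VC(#9) = (4, 1)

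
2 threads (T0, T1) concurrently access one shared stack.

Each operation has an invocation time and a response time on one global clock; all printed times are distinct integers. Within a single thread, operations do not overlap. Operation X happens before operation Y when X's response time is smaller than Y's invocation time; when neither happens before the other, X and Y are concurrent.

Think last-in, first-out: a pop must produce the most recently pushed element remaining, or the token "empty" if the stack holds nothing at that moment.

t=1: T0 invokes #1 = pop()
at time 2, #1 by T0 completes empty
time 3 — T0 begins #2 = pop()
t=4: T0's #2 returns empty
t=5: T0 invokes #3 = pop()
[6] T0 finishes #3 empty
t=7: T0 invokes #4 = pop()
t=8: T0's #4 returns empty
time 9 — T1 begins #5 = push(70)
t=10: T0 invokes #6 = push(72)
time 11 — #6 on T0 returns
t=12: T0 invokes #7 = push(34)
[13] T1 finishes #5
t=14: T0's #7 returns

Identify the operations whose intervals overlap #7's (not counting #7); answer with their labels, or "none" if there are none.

concurrent with #7 ([12,14]): every op whose interval crosses 12..14
#1 [1,2]: before
#2 [3,4]: before
#3 [5,6]: before
#4 [7,8]: before
#5 [9,13]: concurrent
#6 [10,11]: before

#5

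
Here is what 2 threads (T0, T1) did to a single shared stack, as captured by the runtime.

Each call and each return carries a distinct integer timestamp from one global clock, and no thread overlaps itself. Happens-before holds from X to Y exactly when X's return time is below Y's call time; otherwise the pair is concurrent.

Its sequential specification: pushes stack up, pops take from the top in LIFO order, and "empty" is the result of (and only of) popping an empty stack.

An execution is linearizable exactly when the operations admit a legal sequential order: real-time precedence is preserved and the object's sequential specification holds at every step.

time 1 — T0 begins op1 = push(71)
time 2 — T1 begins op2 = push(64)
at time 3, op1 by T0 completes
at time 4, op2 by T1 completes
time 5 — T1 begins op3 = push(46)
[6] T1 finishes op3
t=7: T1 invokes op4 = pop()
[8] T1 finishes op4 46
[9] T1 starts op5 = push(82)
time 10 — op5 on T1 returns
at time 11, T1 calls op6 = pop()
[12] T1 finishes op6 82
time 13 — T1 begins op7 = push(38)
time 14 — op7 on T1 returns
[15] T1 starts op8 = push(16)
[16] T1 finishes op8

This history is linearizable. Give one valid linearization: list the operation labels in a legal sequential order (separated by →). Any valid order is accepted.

op1 → op2 → op3 → op4 → op5 → op6 → op7 → op8

after step 1 (op1 push(71)): stack <71>
after step 2 (op2 push(64)): stack <71,64>
after step 3 (op3 push(46)): stack <71,64,46>
after step 4 (op4 pop() → 46): stack <71,64>
after step 5 (op5 push(82)): stack <71,64,82>
after step 6 (op6 pop() → 82): stack <71,64>
after step 7 (op7 push(38)): stack <71,64,38>
after step 8 (op8 push(16)): stack <71,64,38,16>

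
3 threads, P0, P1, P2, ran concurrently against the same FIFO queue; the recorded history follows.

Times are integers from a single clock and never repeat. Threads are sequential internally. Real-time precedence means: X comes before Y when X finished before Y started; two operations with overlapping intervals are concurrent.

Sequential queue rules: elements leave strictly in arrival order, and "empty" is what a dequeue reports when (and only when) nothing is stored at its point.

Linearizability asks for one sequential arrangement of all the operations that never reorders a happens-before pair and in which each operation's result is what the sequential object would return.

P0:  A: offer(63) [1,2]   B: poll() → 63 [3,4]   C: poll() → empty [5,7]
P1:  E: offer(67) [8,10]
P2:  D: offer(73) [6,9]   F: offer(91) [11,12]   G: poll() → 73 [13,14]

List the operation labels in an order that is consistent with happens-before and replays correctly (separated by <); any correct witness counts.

step 1: A offer(63) — queue <63>
step 2: B poll() → 63 — queue <>
step 3: C poll() → empty — queue <>
step 4: D offer(73) — queue <73>
step 5: E offer(67) — queue <73,67>
step 6: F offer(91) — queue <73,67,91>
step 7: G poll() → 73 — queue <67,91>

A < B < C < D < E < F < G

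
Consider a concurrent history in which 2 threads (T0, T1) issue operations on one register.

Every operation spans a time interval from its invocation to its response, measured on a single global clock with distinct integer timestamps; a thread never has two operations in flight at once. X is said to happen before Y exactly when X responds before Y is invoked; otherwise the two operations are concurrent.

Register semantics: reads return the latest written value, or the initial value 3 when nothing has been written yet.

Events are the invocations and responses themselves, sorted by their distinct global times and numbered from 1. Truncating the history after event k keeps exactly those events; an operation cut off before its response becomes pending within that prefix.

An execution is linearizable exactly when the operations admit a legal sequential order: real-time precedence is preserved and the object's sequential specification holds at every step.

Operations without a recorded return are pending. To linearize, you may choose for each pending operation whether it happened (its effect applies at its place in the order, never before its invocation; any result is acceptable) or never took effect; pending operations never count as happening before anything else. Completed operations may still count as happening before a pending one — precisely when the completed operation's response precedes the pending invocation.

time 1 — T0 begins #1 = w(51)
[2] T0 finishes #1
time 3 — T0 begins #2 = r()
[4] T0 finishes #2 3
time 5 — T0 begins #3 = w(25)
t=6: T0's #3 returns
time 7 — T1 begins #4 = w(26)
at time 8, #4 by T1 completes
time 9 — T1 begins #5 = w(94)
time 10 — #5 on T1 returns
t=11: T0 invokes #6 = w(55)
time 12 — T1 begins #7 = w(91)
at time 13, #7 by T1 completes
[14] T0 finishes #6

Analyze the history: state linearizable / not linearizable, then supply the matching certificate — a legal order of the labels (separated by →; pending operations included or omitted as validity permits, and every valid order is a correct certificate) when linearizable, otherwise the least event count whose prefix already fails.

events 1..3 are fine; event 4 — the response of #2 at time 4 — makes the prefix non-linearizable
a single order respects real time; the 2 completed register operations fail replay along it
e.g. #1, #2: illegal at step 2, since #2 r() → 3 cannot apply there

not linearizable — minimal violating prefix: 4 events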